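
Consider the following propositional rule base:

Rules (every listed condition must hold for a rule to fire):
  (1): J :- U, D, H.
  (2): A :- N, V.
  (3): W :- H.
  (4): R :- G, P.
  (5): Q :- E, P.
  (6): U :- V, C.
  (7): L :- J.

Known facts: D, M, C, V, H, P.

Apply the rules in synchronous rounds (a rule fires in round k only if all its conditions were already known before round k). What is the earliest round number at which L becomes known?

[1] (3) [W :- H.]; (6) [U :- V, C.]. ⇒ new: W, U.
[2] (1) [J :- U, D, H.]. ⇒ new: J.
[3] (7) [L :- J.]. ⇒ new: L.
L first appears in round 3.

3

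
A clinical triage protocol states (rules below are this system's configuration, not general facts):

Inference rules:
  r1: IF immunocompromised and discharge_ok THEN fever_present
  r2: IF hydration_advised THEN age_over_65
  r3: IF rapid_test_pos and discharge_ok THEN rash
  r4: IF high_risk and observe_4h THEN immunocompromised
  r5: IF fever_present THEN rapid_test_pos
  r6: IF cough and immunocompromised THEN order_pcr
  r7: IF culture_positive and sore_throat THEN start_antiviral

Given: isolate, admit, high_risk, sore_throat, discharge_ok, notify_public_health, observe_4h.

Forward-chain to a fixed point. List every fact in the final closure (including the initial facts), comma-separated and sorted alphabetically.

admit, discharge_ok, fever_present, high_risk, immunocompromised, isolate, notify_public_health, observe_4h, rapid_test_pos, rash, sore_throat

Round 1: r4 [IF high_risk and observe_4h THEN immunocompromised]. New: immunocompromised.
Round 2: r1 [IF immunocompromised and discharge_ok THEN fever_present]. New: fever_present.
Round 3: r5 [IF fever_present THEN rapid_test_pos]. New: rapid_test_pos.
Round 4: r3 [IF rapid_test_pos and discharge_ok THEN rash]. New: rash.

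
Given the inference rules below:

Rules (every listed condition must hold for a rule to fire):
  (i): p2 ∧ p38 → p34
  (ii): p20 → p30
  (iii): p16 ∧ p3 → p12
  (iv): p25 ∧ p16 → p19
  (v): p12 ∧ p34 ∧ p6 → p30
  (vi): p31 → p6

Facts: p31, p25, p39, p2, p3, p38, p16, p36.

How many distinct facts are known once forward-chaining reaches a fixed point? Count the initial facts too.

Round 1: (i) [p2 ∧ p38 → p34]; (iii) [p16 ∧ p3 → p12]; (iv) [p25 ∧ p16 → p19]; (vi) [p31 → p6]. Adds p34, p12, p19, p6.
Round 2: (v) [p12 ∧ p34 ∧ p6 → p30]. Adds p30.
Closure: {p12, p16, p19, p2, p25, p3, p30, p31, p34, p36, p38, p39, p6} — 13 facts.

13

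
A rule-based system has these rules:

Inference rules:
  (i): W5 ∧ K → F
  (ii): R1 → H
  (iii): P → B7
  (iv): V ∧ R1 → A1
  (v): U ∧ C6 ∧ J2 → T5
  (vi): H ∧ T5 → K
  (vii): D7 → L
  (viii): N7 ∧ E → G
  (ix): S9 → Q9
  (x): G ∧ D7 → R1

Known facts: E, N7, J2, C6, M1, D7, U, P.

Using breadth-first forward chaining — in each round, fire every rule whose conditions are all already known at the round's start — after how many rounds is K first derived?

Round 1 fires (iii), (v), (vii), (viii), giving B7, T5, L, G.
Round 2 fires (x), giving R1.
Round 3 fires (ii), giving H.
Round 4 fires (vi), giving K.
K first appears in round 4.

4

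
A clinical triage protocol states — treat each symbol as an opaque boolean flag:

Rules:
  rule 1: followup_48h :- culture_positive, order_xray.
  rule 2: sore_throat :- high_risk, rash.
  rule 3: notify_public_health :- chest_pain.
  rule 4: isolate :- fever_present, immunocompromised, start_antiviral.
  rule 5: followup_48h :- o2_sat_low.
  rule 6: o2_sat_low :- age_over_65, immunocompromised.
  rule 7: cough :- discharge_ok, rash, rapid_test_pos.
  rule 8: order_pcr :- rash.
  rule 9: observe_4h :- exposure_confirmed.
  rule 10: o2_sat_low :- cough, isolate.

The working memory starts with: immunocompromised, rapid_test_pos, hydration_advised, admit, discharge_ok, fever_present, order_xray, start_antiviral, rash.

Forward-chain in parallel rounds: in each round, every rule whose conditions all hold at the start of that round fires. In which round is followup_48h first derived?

3

Round 1: rule 4 [isolate :- fever_present, immunocompromised, start_antiviral.]; rule 7 [cough :- discharge_ok, rash, rapid_test_pos.]; rule 8 [order_pcr :- rash.]. Adds isolate, cough, order_pcr.
Round 2: rule 10 [o2_sat_low :- cough, isolate.]. Adds o2_sat_low.
Round 3: rule 5 [followup_48h :- o2_sat_low.]. Adds followup_48h.
followup_48h first appears in round 3.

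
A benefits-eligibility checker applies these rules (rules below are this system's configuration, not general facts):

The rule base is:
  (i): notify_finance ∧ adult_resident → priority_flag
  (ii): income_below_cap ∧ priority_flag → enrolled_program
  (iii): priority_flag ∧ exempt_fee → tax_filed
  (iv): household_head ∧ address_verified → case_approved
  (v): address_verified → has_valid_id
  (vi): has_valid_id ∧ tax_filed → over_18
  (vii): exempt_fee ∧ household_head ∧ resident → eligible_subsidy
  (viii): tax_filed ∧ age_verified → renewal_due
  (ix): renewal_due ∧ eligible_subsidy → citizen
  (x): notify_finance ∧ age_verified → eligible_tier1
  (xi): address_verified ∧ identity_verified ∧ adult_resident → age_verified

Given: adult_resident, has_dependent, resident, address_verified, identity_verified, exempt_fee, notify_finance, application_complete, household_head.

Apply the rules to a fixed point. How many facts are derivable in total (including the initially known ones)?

19

Round 1 fires (i), (iv), (v), (vii), (xi), giving priority_flag, case_approved, has_valid_id, eligible_subsidy, age_verified.
Round 2 fires (iii), (x), giving tax_filed, eligible_tier1.
Round 3 fires (vi), (viii), giving over_18, renewal_due.
Round 4 fires (ix), giving citizen.
Closure: {address_verified, adult_resident, age_verified, application_complete, case_approved, citizen, eligible_subsidy, eligible_tier1, exempt_fee, has_dependent, has_valid_id, household_head, identity_verified, notify_finance, over_18, priority_flag, renewal_due, resident, tax_filed} — 19 facts.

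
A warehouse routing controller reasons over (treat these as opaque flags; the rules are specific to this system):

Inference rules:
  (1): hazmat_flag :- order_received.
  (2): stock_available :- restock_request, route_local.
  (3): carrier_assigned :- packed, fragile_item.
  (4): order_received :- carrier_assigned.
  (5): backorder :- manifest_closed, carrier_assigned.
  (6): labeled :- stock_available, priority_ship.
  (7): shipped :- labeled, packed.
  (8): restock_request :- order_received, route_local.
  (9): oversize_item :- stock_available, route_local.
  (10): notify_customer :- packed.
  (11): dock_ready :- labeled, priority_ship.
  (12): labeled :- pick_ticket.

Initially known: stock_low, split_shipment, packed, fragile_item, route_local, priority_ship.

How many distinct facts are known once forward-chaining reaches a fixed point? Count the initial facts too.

16

[1] (3) [carrier_assigned :- packed, fragile_item.]; (10) [notify_customer :- packed.]. ⇒ new: carrier_assigned, notify_customer.
[2] (4) [order_received :- carrier_assigned.]. ⇒ new: order_received.
[3] (1) [hazmat_flag :- order_received.]; (8) [restock_request :- order_received, route_local.]. ⇒ new: hazmat_flag, restock_request.
[4] (2) [stock_available :- restock_request, route_local.]. ⇒ new: stock_available.
[5] (6) [labeled :- stock_available, priority_ship.]; (9) [oversize_item :- stock_available, route_local.]. ⇒ new: labeled, oversize_item.
[6] (7) [shipped :- labeled, packed.]; (11) [dock_ready :- labeled, priority_ship.]. ⇒ new: shipped, dock_ready.
Closure: {carrier_assigned, dock_ready, fragile_item, hazmat_flag, labeled, notify_customer, order_received, oversize_item, packed, priority_ship, restock_request, route_local, shipped, split_shipment, stock_available, stock_low} — 16 facts.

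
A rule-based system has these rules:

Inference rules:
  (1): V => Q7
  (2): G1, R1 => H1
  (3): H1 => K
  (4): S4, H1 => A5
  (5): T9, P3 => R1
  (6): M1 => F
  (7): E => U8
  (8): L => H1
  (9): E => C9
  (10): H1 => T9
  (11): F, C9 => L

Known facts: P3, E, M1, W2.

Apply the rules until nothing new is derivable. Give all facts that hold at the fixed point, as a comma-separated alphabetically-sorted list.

Round 1 fires (6), (7), (9), giving F, U8, C9.
Round 2 fires (11), giving L.
Round 3 fires (8), giving H1.
Round 4 fires (3), (10), giving K, T9.
Round 5 fires (5), giving R1.

C9, E, F, H1, K, L, M1, P3, R1, T9, U8, W2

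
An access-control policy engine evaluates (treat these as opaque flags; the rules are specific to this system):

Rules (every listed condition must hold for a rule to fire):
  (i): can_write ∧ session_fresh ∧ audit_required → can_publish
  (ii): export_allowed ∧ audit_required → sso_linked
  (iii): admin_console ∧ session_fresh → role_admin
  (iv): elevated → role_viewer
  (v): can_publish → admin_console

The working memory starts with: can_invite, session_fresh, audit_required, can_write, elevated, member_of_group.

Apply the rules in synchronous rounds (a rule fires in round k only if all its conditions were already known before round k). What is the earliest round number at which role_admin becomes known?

Round 1 — (i), (iv), derive can_publish, role_viewer.
Round 2 — (v), derive admin_console.
Round 3 — (iii), derive role_admin.
role_admin first appears in round 3.

3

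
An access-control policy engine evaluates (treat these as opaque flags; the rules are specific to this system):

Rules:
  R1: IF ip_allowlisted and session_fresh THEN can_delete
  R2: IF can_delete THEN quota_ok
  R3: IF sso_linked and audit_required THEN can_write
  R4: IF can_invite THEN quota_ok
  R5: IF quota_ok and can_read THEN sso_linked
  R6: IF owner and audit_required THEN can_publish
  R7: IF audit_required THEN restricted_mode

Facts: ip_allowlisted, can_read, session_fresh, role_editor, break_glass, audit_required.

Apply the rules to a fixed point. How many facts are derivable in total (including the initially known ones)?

11

Round 1: R1 [IF ip_allowlisted and session_fresh THEN can_delete]; R7 [IF audit_required THEN restricted_mode]. New: can_delete, restricted_mode.
Round 2: R2 [IF can_delete THEN quota_ok]. New: quota_ok.
Round 3: R5 [IF quota_ok and can_read THEN sso_linked]. New: sso_linked.
Round 4: R3 [IF sso_linked and audit_required THEN can_write]. New: can_write.
Closure: {audit_required, break_glass, can_delete, can_read, can_write, ip_allowlisted, quota_ok, restricted_mode, role_editor, session_fresh, sso_linked} — 11 facts.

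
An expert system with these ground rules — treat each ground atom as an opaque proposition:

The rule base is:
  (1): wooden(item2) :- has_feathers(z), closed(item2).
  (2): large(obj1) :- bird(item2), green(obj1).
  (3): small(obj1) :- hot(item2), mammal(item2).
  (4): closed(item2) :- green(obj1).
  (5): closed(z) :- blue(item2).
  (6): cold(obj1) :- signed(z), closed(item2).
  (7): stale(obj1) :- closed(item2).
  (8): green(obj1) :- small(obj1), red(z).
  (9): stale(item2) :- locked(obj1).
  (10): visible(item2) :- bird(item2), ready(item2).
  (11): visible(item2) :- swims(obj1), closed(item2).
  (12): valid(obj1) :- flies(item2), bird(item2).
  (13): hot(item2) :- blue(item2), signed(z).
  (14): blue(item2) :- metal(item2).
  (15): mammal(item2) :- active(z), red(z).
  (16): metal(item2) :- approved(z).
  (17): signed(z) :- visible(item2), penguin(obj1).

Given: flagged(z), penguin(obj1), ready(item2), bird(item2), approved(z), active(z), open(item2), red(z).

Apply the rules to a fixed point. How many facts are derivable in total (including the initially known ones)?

21

Round 1: (10) [visible(item2) :- bird(item2), ready(item2).]; (15) [mammal(item2) :- active(z), red(z).]; (16) [metal(item2) :- approved(z).]. New: visible(item2), mammal(item2), metal(item2).
Round 2: (14) [blue(item2) :- metal(item2).]; (17) [signed(z) :- visible(item2), penguin(obj1).]. New: blue(item2), signed(z).
Round 3: (5) [closed(z) :- blue(item2).]; (13) [hot(item2) :- blue(item2), signed(z).]. New: closed(z), hot(item2).
Round 4: (3) [small(obj1) :- hot(item2), mammal(item2).]. New: small(obj1).
Round 5: (8) [green(obj1) :- small(obj1), red(z).]. New: green(obj1).
Round 6: (2) [large(obj1) :- bird(item2), green(obj1).]; (4) [closed(item2) :- green(obj1).]. New: large(obj1), closed(item2).
Round 7: (6) [cold(obj1) :- signed(z), closed(item2).]; (7) [stale(obj1) :- closed(item2).]. New: cold(obj1), stale(obj1).
Closure: {active(z), approved(z), bird(item2), blue(item2), closed(item2), closed(z), cold(obj1), flagged(z), green(obj1), hot(item2), large(obj1), mammal(item2), metal(item2), open(item2), penguin(obj1), ready(item2), red(z), signed(z), small(obj1), stale(obj1), visible(item2)} — 21 facts.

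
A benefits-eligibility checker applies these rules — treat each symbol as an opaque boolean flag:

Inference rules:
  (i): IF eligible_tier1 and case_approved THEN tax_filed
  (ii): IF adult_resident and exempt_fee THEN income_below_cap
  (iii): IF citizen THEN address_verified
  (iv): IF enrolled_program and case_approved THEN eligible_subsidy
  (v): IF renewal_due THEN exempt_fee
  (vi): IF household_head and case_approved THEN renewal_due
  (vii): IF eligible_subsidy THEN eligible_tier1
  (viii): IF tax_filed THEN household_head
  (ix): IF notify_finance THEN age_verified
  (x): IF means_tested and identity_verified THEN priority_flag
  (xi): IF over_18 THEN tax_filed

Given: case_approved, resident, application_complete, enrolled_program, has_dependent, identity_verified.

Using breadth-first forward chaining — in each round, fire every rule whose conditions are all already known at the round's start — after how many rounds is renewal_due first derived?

5

Round 1 fires (iv), giving eligible_subsidy.
Round 2 fires (vii), giving eligible_tier1.
Round 3 fires (i), giving tax_filed.
Round 4 fires (viii), giving household_head.
Round 5 fires (vi), giving renewal_due.
renewal_due first appears in round 5.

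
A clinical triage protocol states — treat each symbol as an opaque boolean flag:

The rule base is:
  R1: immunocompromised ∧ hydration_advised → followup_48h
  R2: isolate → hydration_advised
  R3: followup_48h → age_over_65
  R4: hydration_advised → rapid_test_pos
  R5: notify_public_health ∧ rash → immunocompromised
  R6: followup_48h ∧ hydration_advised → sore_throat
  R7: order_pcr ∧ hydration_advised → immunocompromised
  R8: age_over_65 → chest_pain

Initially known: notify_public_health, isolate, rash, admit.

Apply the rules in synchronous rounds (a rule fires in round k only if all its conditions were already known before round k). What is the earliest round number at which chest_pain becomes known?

Round 1 — R2, R5, derive hydration_advised, immunocompromised.
Round 2 — R1, R4, derive followup_48h, rapid_test_pos.
Round 3 — R3, R6, derive age_over_65, sore_throat.
Round 4 — R8, derive chest_pain.
chest_pain first appears in round 4.

4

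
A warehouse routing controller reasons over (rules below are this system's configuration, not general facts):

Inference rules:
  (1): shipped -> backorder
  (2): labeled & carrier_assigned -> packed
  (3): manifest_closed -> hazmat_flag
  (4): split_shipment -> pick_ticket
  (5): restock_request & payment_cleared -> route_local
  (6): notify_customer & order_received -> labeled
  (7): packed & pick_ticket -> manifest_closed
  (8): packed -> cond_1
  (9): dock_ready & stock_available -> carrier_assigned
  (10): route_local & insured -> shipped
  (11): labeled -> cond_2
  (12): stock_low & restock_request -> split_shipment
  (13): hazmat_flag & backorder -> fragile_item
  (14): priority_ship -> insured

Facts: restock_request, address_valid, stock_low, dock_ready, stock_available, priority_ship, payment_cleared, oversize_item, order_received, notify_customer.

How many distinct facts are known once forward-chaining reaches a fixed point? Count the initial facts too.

Round 1: (5) [restock_request & payment_cleared -> route_local]; (6) [notify_customer & order_received -> labeled]; (9) [dock_ready & stock_available -> carrier_assigned]; (12) [stock_low & restock_request -> split_shipment]; (14) [priority_ship -> insured]. Adds route_local, labeled, carrier_assigned, split_shipment, insured.
Round 2: (2) [labeled & carrier_assigned -> packed]; (4) [split_shipment -> pick_ticket]; (10) [route_local & insured -> shipped]; (11) [labeled -> cond_2]. Adds packed, pick_ticket, shipped, cond_2.
Round 3: (1) [shipped -> backorder]; (7) [packed & pick_ticket -> manifest_closed]; (8) [packed -> cond_1]. Adds backorder, manifest_closed, cond_1.
Round 4: (3) [manifest_closed -> hazmat_flag]. Adds hazmat_flag.
Round 5: (13) [hazmat_flag & backorder -> fragile_item]. Adds fragile_item.
Closure: {address_valid, backorder, carrier_assigned, cond_1, cond_2, dock_ready, fragile_item, hazmat_flag, insured, labeled, manifest_closed, notify_customer, order_received, oversize_item, packed, payment_cleared, pick_ticket, priority_ship, restock_request, route_local, shipped, split_shipment, stock_available, stock_low} — 24 facts.

24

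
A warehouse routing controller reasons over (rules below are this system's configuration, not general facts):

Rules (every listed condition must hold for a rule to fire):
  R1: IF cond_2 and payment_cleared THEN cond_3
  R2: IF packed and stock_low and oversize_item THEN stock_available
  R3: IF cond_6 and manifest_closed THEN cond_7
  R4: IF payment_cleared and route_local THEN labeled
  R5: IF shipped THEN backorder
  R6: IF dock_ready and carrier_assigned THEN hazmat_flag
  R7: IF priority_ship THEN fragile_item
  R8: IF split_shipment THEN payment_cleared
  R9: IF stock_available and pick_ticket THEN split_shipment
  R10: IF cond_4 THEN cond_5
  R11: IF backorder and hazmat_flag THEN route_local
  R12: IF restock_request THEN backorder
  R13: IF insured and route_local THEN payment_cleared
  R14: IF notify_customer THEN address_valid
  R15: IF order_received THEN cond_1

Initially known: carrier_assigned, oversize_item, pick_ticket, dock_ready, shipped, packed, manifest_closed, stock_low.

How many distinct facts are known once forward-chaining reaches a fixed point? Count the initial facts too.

[1] R2 [IF packed and stock_low and oversize_item THEN stock_available]; R5 [IF shipped THEN backorder]; R6 [IF dock_ready and carrier_assigned THEN hazmat_flag]. ⇒ new: stock_available, backorder, hazmat_flag.
[2] R9 [IF stock_available and pick_ticket THEN split_shipment]; R11 [IF backorder and hazmat_flag THEN route_local]. ⇒ new: split_shipment, route_local.
[3] R8 [IF split_shipment THEN payment_cleared]. ⇒ new: payment_cleared.
[4] R4 [IF payment_cleared and route_local THEN labeled]. ⇒ new: labeled.
Closure: {backorder, carrier_assigned, dock_ready, hazmat_flag, labeled, manifest_closed, oversize_item, packed, payment_cleared, pick_ticket, route_local, shipped, split_shipment, stock_available, stock_low} — 15 facts.

15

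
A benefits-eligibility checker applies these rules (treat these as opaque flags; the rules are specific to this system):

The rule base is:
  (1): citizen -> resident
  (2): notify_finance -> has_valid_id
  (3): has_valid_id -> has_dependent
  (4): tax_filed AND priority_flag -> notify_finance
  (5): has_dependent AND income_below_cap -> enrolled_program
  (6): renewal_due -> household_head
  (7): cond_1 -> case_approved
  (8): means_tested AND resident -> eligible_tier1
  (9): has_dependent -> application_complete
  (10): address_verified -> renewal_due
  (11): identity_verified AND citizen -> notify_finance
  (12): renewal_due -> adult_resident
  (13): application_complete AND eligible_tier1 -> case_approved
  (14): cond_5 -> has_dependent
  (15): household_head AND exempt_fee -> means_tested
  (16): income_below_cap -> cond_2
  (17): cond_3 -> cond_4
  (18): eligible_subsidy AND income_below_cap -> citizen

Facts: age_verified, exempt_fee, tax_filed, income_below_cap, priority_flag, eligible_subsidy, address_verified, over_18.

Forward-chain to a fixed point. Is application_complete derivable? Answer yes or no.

Round 1 — (4), (10), (16), (18), derive notify_finance, renewal_due, cond_2, citizen.
Round 2 — (1), (2), (6), (12), derive resident, has_valid_id, household_head, adult_resident.
Round 3 — (3), (15), derive has_dependent, means_tested.
Round 4 — (5), (8), (9), derive enrolled_program, eligible_tier1, application_complete.
Round 5 — (13), derive case_approved.
application_complete appears in round 4, so it is derivable.

yes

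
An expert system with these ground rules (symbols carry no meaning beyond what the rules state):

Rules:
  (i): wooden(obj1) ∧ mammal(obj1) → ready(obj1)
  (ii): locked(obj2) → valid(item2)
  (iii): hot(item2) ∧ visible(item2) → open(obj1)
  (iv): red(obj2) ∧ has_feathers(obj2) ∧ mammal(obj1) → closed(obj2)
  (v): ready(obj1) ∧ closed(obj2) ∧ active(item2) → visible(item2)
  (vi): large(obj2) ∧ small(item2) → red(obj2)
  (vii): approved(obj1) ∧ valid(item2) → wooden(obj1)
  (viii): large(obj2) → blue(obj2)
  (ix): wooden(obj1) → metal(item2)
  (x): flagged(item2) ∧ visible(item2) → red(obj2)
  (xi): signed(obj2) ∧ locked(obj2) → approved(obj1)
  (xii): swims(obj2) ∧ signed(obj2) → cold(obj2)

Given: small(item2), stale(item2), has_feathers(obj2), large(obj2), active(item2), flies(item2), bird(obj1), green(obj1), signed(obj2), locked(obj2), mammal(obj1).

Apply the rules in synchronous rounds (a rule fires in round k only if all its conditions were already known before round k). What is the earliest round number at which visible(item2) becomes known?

[1] (ii) [locked(obj2) → valid(item2)]; (vi) [large(obj2) ∧ small(item2) → red(obj2)]; (viii) [large(obj2) → blue(obj2)]; (xi) [signed(obj2) ∧ locked(obj2) → approved(obj1)]. ⇒ new: valid(item2), red(obj2), blue(obj2), approved(obj1).
[2] (iv) [red(obj2) ∧ has_feathers(obj2) ∧ mammal(obj1) → closed(obj2)]; (vii) [approved(obj1) ∧ valid(item2) → wooden(obj1)]. ⇒ new: closed(obj2), wooden(obj1).
[3] (i) [wooden(obj1) ∧ mammal(obj1) → ready(obj1)]; (ix) [wooden(obj1) → metal(item2)]. ⇒ new: ready(obj1), metal(item2).
[4] (v) [ready(obj1) ∧ closed(obj2) ∧ active(item2) → visible(item2)]. ⇒ new: visible(item2).
visible(item2) first appears in round 4.

4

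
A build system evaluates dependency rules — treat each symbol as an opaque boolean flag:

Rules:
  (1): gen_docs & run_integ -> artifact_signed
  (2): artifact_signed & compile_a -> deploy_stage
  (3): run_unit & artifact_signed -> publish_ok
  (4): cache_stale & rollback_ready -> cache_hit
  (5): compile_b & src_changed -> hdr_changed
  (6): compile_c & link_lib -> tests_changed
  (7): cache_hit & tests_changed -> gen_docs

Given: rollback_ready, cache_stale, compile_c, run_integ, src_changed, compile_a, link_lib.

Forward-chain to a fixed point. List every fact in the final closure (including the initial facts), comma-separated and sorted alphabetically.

Round 1 — (4), (6), derive cache_hit, tests_changed.
Round 2 — (7), derive gen_docs.
Round 3 — (1), derive artifact_signed.
Round 4 — (2), derive deploy_stage.

artifact_signed, cache_hit, cache_stale, compile_a, compile_c, deploy_stage, gen_docs, link_lib, rollback_ready, run_integ, src_changed, tests_changed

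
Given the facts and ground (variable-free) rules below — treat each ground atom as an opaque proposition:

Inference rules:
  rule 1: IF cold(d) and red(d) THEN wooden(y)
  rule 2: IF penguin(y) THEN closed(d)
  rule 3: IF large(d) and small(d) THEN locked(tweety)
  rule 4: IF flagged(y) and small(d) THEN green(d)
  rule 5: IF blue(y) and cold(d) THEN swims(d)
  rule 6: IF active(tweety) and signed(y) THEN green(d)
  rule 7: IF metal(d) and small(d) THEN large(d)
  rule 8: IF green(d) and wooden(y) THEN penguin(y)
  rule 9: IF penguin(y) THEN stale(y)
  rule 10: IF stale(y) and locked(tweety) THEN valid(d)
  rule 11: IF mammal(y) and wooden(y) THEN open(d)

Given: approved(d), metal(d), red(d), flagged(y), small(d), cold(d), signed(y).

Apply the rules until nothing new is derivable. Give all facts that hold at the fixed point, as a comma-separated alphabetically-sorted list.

approved(d), closed(d), cold(d), flagged(y), green(d), large(d), locked(tweety), metal(d), penguin(y), red(d), signed(y), small(d), stale(y), valid(d), wooden(y)

[1] rule 1 [IF cold(d) and red(d) THEN wooden(y)]; rule 4 [IF flagged(y) and small(d) THEN green(d)]; rule 7 [IF metal(d) and small(d) THEN large(d)]. ⇒ new: wooden(y), green(d), large(d).
[2] rule 3 [IF large(d) and small(d) THEN locked(tweety)]; rule 8 [IF green(d) and wooden(y) THEN penguin(y)]. ⇒ new: locked(tweety), penguin(y).
[3] rule 2 [IF penguin(y) THEN closed(d)]; rule 9 [IF penguin(y) THEN stale(y)]. ⇒ new: closed(d), stale(y).
[4] rule 10 [IF stale(y) and locked(tweety) THEN valid(d)]. ⇒ new: valid(d).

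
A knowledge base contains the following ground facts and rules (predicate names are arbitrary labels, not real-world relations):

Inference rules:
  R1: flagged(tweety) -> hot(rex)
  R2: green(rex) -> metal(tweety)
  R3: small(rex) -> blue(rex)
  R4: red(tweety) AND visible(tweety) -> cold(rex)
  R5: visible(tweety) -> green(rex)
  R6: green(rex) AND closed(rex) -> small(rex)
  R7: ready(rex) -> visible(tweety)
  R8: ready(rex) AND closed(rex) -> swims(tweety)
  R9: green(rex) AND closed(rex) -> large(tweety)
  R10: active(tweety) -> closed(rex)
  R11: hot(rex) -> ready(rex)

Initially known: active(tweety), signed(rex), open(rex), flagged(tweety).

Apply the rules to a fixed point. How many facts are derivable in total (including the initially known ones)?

14

Round 1 — R1, R10, derive hot(rex), closed(rex).
Round 2 — R11, derive ready(rex).
Round 3 — R7, R8, derive visible(tweety), swims(tweety).
Round 4 — R5, derive green(rex).
Round 5 — R2, R6, R9, derive metal(tweety), small(rex), large(tweety).
Round 6 — R3, derive blue(rex).
Closure: {active(tweety), blue(rex), closed(rex), flagged(tweety), green(rex), hot(rex), large(tweety), metal(tweety), open(rex), ready(rex), signed(rex), small(rex), swims(tweety), visible(tweety)} — 14 facts.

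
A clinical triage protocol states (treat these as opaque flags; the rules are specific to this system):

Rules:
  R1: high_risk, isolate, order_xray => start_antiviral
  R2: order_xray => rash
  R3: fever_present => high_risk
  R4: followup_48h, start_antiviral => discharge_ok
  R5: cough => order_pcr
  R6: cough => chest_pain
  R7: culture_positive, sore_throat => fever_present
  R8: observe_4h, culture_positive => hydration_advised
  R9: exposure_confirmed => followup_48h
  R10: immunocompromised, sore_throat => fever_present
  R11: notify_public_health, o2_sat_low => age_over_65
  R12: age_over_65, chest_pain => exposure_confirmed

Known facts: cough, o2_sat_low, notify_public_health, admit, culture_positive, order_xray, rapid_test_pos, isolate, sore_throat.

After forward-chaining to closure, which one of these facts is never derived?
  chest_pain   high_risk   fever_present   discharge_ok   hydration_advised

hydration_advised

Round 1: R2 [order_xray => rash]; R5 [cough => order_pcr]; R6 [cough => chest_pain]; R7 [culture_positive, sore_throat => fever_present]; R11 [notify_public_health, o2_sat_low => age_over_65]. Adds rash, order_pcr, chest_pain, fever_present, age_over_65.
Round 2: R3 [fever_present => high_risk]; R12 [age_over_65, chest_pain => exposure_confirmed]. Adds high_risk, exposure_confirmed.
Round 3: R1 [high_risk, isolate, order_xray => start_antiviral]; R9 [exposure_confirmed => followup_48h]. Adds start_antiviral, followup_48h.
Round 4: R4 [followup_48h, start_antiviral => discharge_ok]. Adds discharge_ok.
Derived: chest_pain (round 1), high_risk (round 2), fever_present (round 1), discharge_ok (round 4). hydration_advised never appears in any round.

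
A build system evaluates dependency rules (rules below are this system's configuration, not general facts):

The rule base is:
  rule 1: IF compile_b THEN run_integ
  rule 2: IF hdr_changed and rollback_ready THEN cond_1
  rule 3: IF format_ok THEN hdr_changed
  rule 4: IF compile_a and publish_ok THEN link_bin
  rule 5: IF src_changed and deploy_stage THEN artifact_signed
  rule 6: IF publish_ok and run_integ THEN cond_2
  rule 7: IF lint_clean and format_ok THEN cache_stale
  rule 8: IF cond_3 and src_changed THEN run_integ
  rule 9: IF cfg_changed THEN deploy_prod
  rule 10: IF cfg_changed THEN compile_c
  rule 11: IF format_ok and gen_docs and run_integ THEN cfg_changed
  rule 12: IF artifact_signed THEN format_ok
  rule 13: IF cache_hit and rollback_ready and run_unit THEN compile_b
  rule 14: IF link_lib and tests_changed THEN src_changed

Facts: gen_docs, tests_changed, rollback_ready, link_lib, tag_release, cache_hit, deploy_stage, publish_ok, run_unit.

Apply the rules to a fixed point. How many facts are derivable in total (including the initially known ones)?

Round 1: rule 13 [IF cache_hit and rollback_ready and run_unit THEN compile_b]; rule 14 [IF link_lib and tests_changed THEN src_changed]. Adds compile_b, src_changed.
Round 2: rule 1 [IF compile_b THEN run_integ]; rule 5 [IF src_changed and deploy_stage THEN artifact_signed]. Adds run_integ, artifact_signed.
Round 3: rule 6 [IF publish_ok and run_integ THEN cond_2]; rule 12 [IF artifact_signed THEN format_ok]. Adds cond_2, format_ok.
Round 4: rule 3 [IF format_ok THEN hdr_changed]; rule 11 [IF format_ok and gen_docs and run_integ THEN cfg_changed]. Adds hdr_changed, cfg_changed.
Round 5: rule 2 [IF hdr_changed and rollback_ready THEN cond_1]; rule 9 [IF cfg_changed THEN deploy_prod]; rule 10 [IF cfg_changed THEN compile_c]. Adds cond_1, deploy_prod, compile_c.
Closure: {artifact_signed, cache_hit, cfg_changed, compile_b, compile_c, cond_1, cond_2, deploy_prod, deploy_stage, format_ok, gen_docs, hdr_changed, link_lib, publish_ok, rollback_ready, run_integ, run_unit, src_changed, tag_release, tests_changed} — 20 facts.

20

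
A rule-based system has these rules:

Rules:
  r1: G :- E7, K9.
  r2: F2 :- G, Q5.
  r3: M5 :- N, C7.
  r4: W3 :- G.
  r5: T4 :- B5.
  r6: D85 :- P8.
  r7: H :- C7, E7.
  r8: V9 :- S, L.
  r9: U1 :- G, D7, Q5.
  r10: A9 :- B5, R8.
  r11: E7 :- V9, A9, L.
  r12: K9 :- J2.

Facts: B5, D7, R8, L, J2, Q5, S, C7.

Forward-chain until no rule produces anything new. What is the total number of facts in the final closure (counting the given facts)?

18

[1] r5 [T4 :- B5.]; r8 [V9 :- S, L.]; r10 [A9 :- B5, R8.]; r12 [K9 :- J2.]. ⇒ new: T4, V9, A9, K9.
[2] r11 [E7 :- V9, A9, L.]. ⇒ new: E7.
[3] r1 [G :- E7, K9.]; r7 [H :- C7, E7.]. ⇒ new: G, H.
[4] r2 [F2 :- G, Q5.]; r4 [W3 :- G.]; r9 [U1 :- G, D7, Q5.]. ⇒ new: F2, W3, U1.
Closure: {A9, B5, C7, D7, E7, F2, G, H, J2, K9, L, Q5, R8, S, T4, U1, V9, W3} — 18 facts.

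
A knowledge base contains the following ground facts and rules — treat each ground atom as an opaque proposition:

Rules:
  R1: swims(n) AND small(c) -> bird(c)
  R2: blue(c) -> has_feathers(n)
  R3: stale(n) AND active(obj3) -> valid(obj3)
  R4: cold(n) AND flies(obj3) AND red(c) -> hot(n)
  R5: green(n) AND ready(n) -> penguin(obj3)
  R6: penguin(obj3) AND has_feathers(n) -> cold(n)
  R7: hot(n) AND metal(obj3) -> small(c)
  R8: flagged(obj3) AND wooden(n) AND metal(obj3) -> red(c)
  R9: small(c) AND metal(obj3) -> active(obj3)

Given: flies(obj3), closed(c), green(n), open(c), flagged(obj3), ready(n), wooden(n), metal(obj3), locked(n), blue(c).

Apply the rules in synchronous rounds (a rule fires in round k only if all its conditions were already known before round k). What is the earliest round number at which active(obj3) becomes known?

Round 1: R2 [blue(c) -> has_feathers(n)]; R5 [green(n) AND ready(n) -> penguin(obj3)]; R8 [flagged(obj3) AND wooden(n) AND metal(obj3) -> red(c)]. New: has_feathers(n), penguin(obj3), red(c).
Round 2: R6 [penguin(obj3) AND has_feathers(n) -> cold(n)]. New: cold(n).
Round 3: R4 [cold(n) AND flies(obj3) AND red(c) -> hot(n)]. New: hot(n).
Round 4: R7 [hot(n) AND metal(obj3) -> small(c)]. New: small(c).
Round 5: R9 [small(c) AND metal(obj3) -> active(obj3)]. New: active(obj3).
active(obj3) first appears in round 5.

5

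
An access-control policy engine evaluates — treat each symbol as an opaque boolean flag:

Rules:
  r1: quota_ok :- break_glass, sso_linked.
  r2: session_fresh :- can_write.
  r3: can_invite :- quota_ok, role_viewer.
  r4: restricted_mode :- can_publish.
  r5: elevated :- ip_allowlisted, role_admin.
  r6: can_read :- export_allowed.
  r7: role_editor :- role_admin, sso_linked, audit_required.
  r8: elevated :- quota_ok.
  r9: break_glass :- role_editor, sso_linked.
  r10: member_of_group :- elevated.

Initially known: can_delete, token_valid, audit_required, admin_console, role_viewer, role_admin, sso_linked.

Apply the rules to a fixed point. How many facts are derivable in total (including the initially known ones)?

Round 1: r7 [role_editor :- role_admin, sso_linked, audit_required.]. New: role_editor.
Round 2: r9 [break_glass :- role_editor, sso_linked.]. New: break_glass.
Round 3: r1 [quota_ok :- break_glass, sso_linked.]. New: quota_ok.
Round 4: r3 [can_invite :- quota_ok, role_viewer.]; r8 [elevated :- quota_ok.]. New: can_invite, elevated.
Round 5: r10 [member_of_group :- elevated.]. New: member_of_group.
Closure: {admin_console, audit_required, break_glass, can_delete, can_invite, elevated, member_of_group, quota_ok, role_admin, role_editor, role_viewer, sso_linked, token_valid} — 13 facts.

13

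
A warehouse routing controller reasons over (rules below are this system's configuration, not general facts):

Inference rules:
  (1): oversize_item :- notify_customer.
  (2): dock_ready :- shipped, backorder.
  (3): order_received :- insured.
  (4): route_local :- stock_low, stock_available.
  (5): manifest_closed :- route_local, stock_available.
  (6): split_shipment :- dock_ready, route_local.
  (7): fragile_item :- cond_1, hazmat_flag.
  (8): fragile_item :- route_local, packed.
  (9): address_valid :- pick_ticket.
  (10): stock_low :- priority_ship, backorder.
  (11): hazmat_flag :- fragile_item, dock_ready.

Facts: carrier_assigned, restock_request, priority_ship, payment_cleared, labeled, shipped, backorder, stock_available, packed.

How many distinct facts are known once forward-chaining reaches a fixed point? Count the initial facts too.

16

Round 1: (2) [dock_ready :- shipped, backorder.]; (10) [stock_low :- priority_ship, backorder.]. Adds dock_ready, stock_low.
Round 2: (4) [route_local :- stock_low, stock_available.]. Adds route_local.
Round 3: (5) [manifest_closed :- route_local, stock_available.]; (6) [split_shipment :- dock_ready, route_local.]; (8) [fragile_item :- route_local, packed.]. Adds manifest_closed, split_shipment, fragile_item.
Round 4: (11) [hazmat_flag :- fragile_item, dock_ready.]. Adds hazmat_flag.
Closure: {backorder, carrier_assigned, dock_ready, fragile_item, hazmat_flag, labeled, manifest_closed, packed, payment_cleared, priority_ship, restock_request, route_local, shipped, split_shipment, stock_available, stock_low} — 16 facts.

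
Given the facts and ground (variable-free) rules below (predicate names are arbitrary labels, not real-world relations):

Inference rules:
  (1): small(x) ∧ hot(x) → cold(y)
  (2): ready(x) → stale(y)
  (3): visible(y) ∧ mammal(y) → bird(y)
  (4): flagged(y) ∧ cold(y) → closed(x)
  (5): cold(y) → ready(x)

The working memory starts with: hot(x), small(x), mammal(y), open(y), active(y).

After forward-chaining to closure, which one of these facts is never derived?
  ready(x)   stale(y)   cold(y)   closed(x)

Round 1 — (1), derive cold(y).
Round 2 — (5), derive ready(x).
Round 3 — (2), derive stale(y).
Derived: cold(y) (round 1), ready(x) (round 2), stale(y) (round 3). closed(x) never appears in any round.

closed(x)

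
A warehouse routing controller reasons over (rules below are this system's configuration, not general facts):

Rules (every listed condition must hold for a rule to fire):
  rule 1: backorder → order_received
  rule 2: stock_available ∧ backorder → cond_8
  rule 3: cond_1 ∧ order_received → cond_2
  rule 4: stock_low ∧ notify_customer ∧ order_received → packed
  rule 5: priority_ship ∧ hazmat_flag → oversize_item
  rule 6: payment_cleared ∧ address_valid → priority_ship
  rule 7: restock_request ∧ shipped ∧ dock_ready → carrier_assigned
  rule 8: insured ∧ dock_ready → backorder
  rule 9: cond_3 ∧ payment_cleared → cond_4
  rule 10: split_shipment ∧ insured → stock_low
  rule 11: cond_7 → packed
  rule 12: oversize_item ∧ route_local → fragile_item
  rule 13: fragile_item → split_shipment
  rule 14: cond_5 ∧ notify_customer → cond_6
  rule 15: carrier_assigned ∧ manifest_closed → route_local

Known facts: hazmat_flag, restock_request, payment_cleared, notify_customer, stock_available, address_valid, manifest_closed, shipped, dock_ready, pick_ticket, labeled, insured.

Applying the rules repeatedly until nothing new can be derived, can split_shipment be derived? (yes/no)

[1] rule 6 [payment_cleared ∧ address_valid → priority_ship]; rule 7 [restock_request ∧ shipped ∧ dock_ready → carrier_assigned]; rule 8 [insured ∧ dock_ready → backorder]. ⇒ new: priority_ship, carrier_assigned, backorder.
[2] rule 1 [backorder → order_received]; rule 2 [stock_available ∧ backorder → cond_8]; rule 5 [priority_ship ∧ hazmat_flag → oversize_item]; rule 15 [carrier_assigned ∧ manifest_closed → route_local]. ⇒ new: order_received, cond_8, oversize_item, route_local.
[3] rule 12 [oversize_item ∧ route_local → fragile_item]. ⇒ new: fragile_item.
[4] rule 13 [fragile_item → split_shipment]. ⇒ new: split_shipment.
[5] rule 10 [split_shipment ∧ insured → stock_low]. ⇒ new: stock_low.
[6] rule 4 [stock_low ∧ notify_customer ∧ order_received → packed]. ⇒ new: packed.
split_shipment appears in round 4, so it is derivable.

yes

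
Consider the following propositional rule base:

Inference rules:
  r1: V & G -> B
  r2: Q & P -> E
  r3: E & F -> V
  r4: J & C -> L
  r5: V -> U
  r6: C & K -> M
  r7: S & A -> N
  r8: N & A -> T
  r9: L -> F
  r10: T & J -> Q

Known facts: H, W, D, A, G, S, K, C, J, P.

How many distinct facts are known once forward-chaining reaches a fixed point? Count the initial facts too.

20

Round 1: r4 [J & C -> L]; r6 [C & K -> M]; r7 [S & A -> N]. New: L, M, N.
Round 2: r8 [N & A -> T]; r9 [L -> F]. New: T, F.
Round 3: r10 [T & J -> Q]. New: Q.
Round 4: r2 [Q & P -> E]. New: E.
Round 5: r3 [E & F -> V]. New: V.
Round 6: r1 [V & G -> B]; r5 [V -> U]. New: B, U.
Closure: {A, B, C, D, E, F, G, H, J, K, L, M, N, P, Q, S, T, U, V, W} — 20 facts.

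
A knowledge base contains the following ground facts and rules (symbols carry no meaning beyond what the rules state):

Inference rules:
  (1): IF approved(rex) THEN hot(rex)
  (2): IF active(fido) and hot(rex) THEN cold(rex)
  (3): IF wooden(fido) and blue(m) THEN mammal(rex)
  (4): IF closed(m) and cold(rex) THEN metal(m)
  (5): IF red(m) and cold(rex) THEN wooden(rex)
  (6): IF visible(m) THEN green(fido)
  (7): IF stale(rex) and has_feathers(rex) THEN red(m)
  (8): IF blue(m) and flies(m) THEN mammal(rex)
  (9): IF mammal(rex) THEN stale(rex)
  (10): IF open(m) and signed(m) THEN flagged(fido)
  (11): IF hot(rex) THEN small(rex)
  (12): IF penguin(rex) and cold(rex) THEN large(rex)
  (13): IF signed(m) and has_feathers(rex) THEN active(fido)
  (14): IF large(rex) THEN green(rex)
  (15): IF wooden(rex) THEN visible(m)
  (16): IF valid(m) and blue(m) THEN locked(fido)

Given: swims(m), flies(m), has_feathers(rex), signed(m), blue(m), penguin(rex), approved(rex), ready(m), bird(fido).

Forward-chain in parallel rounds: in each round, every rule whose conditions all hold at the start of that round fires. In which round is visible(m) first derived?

5

Round 1: (1) [IF approved(rex) THEN hot(rex)]; (8) [IF blue(m) and flies(m) THEN mammal(rex)]; (13) [IF signed(m) and has_feathers(rex) THEN active(fido)]. Adds hot(rex), mammal(rex), active(fido).
Round 2: (2) [IF active(fido) and hot(rex) THEN cold(rex)]; (9) [IF mammal(rex) THEN stale(rex)]; (11) [IF hot(rex) THEN small(rex)]. Adds cold(rex), stale(rex), small(rex).
Round 3: (7) [IF stale(rex) and has_feathers(rex) THEN red(m)]; (12) [IF penguin(rex) and cold(rex) THEN large(rex)]. Adds red(m), large(rex).
Round 4: (5) [IF red(m) and cold(rex) THEN wooden(rex)]; (14) [IF large(rex) THEN green(rex)]. Adds wooden(rex), green(rex).
Round 5: (15) [IF wooden(rex) THEN visible(m)]. Adds visible(m).
visible(m) first appears in round 5.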